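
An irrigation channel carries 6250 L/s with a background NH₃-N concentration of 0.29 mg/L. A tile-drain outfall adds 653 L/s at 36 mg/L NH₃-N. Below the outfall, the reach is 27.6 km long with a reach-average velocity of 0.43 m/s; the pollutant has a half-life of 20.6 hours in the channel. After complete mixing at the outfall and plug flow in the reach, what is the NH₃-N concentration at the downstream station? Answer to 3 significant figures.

2.01 mg/L

Flow-weighted average: C = (6250·0.2900 + 653.0·36.00) / 6903 = 25320/6903 = 3.668 mg/L.
Travel time t = 27.6·1000 / 0.43 = 64190 s = 17.83 h.
Half-life 20.6 h → k = ln 2 / 20.6 = 0.03365 h⁻¹ = 0.8076 d⁻¹.
Applying C = C₀e^(−kt): 3.668 × 0.5489 = 2.013 mg/L.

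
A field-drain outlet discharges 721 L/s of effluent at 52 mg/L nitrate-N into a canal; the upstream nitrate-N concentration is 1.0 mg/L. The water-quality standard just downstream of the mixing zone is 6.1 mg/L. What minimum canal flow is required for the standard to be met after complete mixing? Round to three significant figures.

Set C_mix = 6.1: (Q·1.000 + 721.0·52.00) / (Q + 721.0) = 6.1
→ Q = 721.0·(52.00 − 6.1)/(6.1 − 1.000) = 6489 L/s.

6490 L/s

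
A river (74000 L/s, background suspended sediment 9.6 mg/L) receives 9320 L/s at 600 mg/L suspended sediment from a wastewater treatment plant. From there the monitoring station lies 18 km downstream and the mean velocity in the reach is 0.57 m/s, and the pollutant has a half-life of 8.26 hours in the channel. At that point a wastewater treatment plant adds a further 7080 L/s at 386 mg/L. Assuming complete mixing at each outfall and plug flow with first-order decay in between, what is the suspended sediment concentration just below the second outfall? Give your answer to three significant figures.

Mass balance: C = (74000·9.600 + 9320·600.0) / 83320 = 6302000/83320 = 75.64 mg/L; combined flow 83320 L/s.
Travel time t = 18·1000 / 0.57 = 31580 s = 8.772 h.
Half-life 8.26 h → k = ln 2 / 8.26 = 0.08392 h⁻¹ = 2.014 d⁻¹.
After decay, C = 75.64 × e^(−kt) = 75.64 × 0.4790 = 36.23 mg/L.
Second outfall: C = (83320·36.23 + 7080·386.0)/90400 = 63.62 mg/L.

63.6 mg/L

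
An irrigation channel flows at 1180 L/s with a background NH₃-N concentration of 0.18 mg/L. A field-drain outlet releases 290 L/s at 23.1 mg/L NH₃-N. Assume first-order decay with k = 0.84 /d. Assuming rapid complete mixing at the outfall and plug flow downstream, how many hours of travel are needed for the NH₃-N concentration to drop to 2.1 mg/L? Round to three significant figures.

Conservation of mass: C = (1180·0.1800 + 290.0·23.10) / 1470 = 6911/1470 = 4.702 mg/L.
4.702·exp(−k·t) = 2.1 → t = ln(4.702/2.1)/k = 82900 s = 23.03 h.

23.0 h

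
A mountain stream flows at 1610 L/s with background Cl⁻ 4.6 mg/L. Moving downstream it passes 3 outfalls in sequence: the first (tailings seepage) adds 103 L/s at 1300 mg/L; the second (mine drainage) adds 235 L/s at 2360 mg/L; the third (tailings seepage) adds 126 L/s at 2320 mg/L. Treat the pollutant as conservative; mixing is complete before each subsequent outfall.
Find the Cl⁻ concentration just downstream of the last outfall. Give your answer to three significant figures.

476 mg/L

Outfall 1: combined Q = 1713 L/s; C = (1610·4.600 + 103.0·1300)/1713 = 82.49 mg/L.
Outfall 2: combined Q = 1948 L/s; C = (1713·82.49 + 235.0·2360)/1948 = 357.2 mg/L.
Outfall 3: combined Q = 2074 L/s; C = (1948·357.2 + 126.0·2320)/2074 = 476.5 mg/L.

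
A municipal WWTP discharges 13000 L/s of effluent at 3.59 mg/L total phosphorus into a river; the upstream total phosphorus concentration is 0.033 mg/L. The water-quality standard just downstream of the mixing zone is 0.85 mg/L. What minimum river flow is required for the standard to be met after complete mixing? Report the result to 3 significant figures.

Set C_mix = 0.85: (Q·0.03300 + 13000·3.590) / (Q + 13000) = 0.85
→ Q = 13000·(3.590 − 0.85)/(0.85 − 0.03300) = 43600 L/s.

43600 L/s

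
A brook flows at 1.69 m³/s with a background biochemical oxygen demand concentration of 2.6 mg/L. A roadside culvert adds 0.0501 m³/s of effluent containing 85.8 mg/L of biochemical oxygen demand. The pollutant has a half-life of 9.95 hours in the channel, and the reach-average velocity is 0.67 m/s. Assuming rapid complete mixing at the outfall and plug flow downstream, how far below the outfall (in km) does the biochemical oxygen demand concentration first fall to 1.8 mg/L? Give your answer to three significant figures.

35.3 km

Mixed concentration C = ΣQC/ΣQ = (1.690·2.600 + 0.05010·85.80) / 1.740 = 8.693/1.740 = 4.995 mg/L.
Half-life 9.95 h → k = ln 2 / 9.95 = 0.06966 h⁻¹ = 1.672 d⁻¹.
Set 4.995·exp(−k·t) = 1.8 → t = ln(4.995/1.8)/k = 52750 s = 14.65 h.
Distance = v·t = 0.67·52750 = 35340 m = 35.34 km.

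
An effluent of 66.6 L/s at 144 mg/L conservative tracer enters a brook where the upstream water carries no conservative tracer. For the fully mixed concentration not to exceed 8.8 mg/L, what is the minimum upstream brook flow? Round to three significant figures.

1020 L/s

Set C_mix = 8.8: (Q·0 + 66.60·144.0) / (Q + 66.60) = 8.8
→ Q = 66.60·(144.0 − 8.8)/(8.8 − 0) = 1023 L/s.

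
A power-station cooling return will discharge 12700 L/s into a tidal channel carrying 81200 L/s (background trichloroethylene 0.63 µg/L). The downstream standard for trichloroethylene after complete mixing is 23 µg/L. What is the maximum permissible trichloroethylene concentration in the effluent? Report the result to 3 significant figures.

At the limit, (Qr·Cr + Qe·Cₑ)/(Qr + Qe) = 23:
Cₑ = (93900·23 − 81200·0.6300) / 12700 = 166.0 µg/L.

166 µg/L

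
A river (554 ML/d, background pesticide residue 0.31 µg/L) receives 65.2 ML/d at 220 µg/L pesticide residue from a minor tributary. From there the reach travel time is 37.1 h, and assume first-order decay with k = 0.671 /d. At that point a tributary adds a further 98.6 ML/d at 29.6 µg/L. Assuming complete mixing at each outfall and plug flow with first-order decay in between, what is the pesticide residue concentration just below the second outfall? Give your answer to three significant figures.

After mixing, C = (554.0·0.3100 + 65.20·220.0) / 619.2 = 14520/619.2 = 23.44 µg/L; combined flow 619.2 ML/d.
Decay over the reach: 23.44·exp(−kt) = 23.44·0.3544 = 8.309 µg/L.
At the second outfall, C = (619.2·8.309 + 98.60·29.60) / (619.2 + 98.60) = 11.23 µg/L.

11.2 µg/L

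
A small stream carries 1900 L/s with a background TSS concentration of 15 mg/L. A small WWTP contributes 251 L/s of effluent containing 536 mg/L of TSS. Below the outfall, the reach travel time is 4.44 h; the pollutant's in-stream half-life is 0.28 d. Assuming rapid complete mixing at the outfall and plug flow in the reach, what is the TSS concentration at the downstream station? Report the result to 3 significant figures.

Mass balance: C = (1900·15.00 + 251.0·536.0) / 2151 = 163000/2151 = 75.80 mg/L.
Half-life 0.28 d → k = ln 2 / 0.28 = 2.476 d⁻¹.
First-order decay: C = 75.80·exp(−k·t) = 75.80·0.6326 = 47.95 mg/L.

47.9 mg/L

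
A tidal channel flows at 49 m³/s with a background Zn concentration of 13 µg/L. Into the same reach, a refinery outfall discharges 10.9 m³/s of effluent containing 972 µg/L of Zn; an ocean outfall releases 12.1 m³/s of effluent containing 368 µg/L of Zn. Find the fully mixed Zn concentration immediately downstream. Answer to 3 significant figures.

Flow-weighted average: C = (49.00·13.00 + 10.90·972.0 + 12.10·368.0) / 72.00 = 15680/72.00 = 217.8 µg/L.

218 µg/L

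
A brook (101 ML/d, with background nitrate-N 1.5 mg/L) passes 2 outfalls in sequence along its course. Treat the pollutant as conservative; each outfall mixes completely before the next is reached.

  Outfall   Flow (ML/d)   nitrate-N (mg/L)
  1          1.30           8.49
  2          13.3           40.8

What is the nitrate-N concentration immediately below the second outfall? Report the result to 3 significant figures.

6.10 mg/L

After outfall 1: Q = 101.0 + 1.300 = 102.3 ML/d; C = (101.0·1.500 + 1.300·8.490)/102.3 = 1.589 mg/L.
After outfall 2: Q = 102.3 + 13.30 = 115.6 ML/d; C = (102.3·1.589 + 13.30·40.80)/115.6 = 6.100 mg/L.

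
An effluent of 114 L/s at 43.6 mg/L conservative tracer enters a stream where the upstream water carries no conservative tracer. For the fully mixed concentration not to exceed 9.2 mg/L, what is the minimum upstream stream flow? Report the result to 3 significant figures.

426 L/s

Set C_mix = 9.2: (Q·0 + 114.0·43.60) / (Q + 114.0) = 9.2
→ Q = 114.0·(43.60 − 9.2)/(9.2 − 0) = 426.3 L/s.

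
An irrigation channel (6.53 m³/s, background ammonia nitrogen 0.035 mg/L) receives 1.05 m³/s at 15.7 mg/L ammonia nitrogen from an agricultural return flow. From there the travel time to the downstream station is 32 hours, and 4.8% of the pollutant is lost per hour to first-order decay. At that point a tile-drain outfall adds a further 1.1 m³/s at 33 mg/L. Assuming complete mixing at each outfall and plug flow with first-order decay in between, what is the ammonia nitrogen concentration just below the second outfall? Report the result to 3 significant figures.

4.58 mg/L

Mixed concentration C = ΣQC/ΣQ = (6.530·0.03500 + 1.050·15.70) / 7.580 = 16.71/7.580 = 2.205 mg/L; combined flow 7.580 m³/s.
4.8%/h lost → k = −ln(1 − 0.048) = 0.04919 h⁻¹.
Applying C = C₀e^(−kt): 2.205 × 0.2072 = 0.4569 mg/L.
At the second outfall, C = (7.580·0.4569 + 1.100·33.00) / (7.580 + 1.100) = 4.581 mg/L.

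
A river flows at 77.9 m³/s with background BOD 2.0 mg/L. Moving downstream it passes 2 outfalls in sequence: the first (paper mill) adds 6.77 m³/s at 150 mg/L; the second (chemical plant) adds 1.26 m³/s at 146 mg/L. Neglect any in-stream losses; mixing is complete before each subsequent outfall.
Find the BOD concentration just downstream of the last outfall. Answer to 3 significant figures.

15.8 mg/L

After outfall 1: Q = 77.90 + 6.770 = 84.67 m³/s; C = (77.90·2.000 + 6.770·150.0)/84.67 = 13.83 mg/L.
After outfall 2: Q = 84.67 + 1.260 = 85.93 m³/s; C = (84.67·13.83 + 1.260·146.0)/85.93 = 15.77 mg/L.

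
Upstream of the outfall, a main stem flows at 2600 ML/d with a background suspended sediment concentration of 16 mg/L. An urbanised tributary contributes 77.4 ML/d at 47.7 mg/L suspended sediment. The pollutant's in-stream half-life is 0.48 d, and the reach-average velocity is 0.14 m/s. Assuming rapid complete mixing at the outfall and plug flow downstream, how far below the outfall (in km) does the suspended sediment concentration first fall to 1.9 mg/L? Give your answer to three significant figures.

18.3 km

After mixing, C = (2600·16.00 + 77.40·47.70) / 2677 = 45290/2677 = 16.92 mg/L.
Half-life 0.48 d → k = ln 2 / 0.48 = 1.444 d⁻¹.
Set 16.92·exp(−k·t) = 1.9 → t = ln(16.92/1.9)/k = 130800 s = 36.34 h.
Distance = v·t = 0.14·130800 = 18310 m = 18.31 km.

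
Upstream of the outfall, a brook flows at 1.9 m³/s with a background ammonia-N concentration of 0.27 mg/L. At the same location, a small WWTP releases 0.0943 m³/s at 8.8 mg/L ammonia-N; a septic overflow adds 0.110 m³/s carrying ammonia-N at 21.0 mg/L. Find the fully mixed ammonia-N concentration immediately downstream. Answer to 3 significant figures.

1.74 mg/L

Flow-weighted average: C = (1.900·0.2700 + 0.09430·8.800 + 0.1100·21.00) / 2.104 = 3.653/2.104 = 1.736 mg/L.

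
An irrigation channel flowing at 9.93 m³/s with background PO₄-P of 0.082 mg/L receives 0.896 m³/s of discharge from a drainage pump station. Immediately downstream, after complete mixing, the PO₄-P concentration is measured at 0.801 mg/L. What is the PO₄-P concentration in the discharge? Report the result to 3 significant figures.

Mass balance: 9.930·0.08200 + 0.8960·Cₑ = 10.83·0.8010
→ Cₑ = (10.83·0.8010 − 9.930·0.08200) / 0.8960 = 8.769 mg/L.

8.77 mg/L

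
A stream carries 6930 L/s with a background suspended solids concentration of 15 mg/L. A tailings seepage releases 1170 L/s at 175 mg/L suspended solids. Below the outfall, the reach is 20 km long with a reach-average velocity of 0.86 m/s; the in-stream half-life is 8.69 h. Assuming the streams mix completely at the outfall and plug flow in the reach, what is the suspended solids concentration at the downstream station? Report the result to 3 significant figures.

22.8 mg/L

Flow-weighted average: C = (6930·15.00 + 1170·175.0) / 8100 = 308700/8100 = 38.11 mg/L.
Travel time t = 20·1000 / 0.86 = 23260 s = 6.460 h.
Half-life 8.69 h → k = ln 2 / 8.69 = 0.07976 h⁻¹ = 1.914 d⁻¹.
After decay, C = 38.11 × e^(−kt) = 38.11 × 0.5973 = 22.77 mg/L.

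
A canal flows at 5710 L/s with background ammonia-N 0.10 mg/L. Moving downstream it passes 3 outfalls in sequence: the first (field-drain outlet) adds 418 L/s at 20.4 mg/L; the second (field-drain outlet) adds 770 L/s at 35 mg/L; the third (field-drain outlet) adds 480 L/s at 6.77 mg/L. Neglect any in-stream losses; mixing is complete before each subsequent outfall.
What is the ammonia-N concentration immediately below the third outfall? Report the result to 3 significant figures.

5.33 mg/L

After outfall 1: Q = 5710 + 418.0 = 6128 L/s; C = (5710·0.1000 + 418.0·20.40)/6128 = 1.485 mg/L.
After outfall 2: Q = 6128 + 770.0 = 6898 L/s; C = (6128·1.485 + 770.0·35.00)/6898 = 5.226 mg/L.
After outfall 3: Q = 6898 + 480.0 = 7378 L/s; C = (6898·5.226 + 480.0·6.770)/7378 = 5.326 mg/L.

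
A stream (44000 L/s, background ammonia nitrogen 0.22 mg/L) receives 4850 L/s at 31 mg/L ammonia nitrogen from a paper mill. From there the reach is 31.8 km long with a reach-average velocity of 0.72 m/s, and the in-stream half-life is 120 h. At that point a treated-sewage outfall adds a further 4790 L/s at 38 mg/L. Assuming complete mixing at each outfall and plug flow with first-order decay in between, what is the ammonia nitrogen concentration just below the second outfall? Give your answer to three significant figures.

Mass balance: C = (44000·0.2200 + 4850·31.00) / 48850 = 160000/48850 = 3.276 mg/L; combined flow 48850 L/s.
Travel time t = 31.8·1000 / 0.72 = 44170 s = 12.27 h.
Half-life 120 h → k = ln 2 / 120 = 0.005776 h⁻¹ = 0.1386 d⁻¹.
After decay, C = 3.276 × e^(−kt) = 3.276 × 0.9316 = 3.052 mg/L.
At the second outfall, C = (48850·3.052 + 4790·38.00) / (48850 + 4790) = 6.173 mg/L.

6.17 mg/L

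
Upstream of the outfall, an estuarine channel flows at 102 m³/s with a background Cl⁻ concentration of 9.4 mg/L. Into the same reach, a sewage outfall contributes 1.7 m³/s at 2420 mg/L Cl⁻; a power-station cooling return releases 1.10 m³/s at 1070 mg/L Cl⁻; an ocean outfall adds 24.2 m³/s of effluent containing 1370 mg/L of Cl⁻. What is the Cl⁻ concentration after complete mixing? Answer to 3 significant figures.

305 mg/L

After mixing, C = (102.0·9.400 + 1.700·2420 + 1.100·1070 + 24.20·1370) / 129.0 = 39400/129.0 = 305.5 mg/L.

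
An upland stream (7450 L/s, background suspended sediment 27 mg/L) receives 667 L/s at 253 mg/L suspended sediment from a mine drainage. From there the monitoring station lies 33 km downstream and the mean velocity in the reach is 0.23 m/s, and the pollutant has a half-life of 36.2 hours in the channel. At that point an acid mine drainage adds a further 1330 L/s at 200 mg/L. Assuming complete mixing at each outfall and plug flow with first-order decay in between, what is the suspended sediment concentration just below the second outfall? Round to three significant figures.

46.4 mg/L

Conservation of mass: C = (7450·27.00 + 667.0·253.0) / 8117 = 369900/8117 = 45.57 mg/L; combined flow 8117 L/s.
Travel time t = 33·1000 / 0.23 = 143500 s = 39.86 h.
Half-life 36.2 h → k = ln 2 / 36.2 = 0.01915 h⁻¹ = 0.4595 d⁻¹.
Decay over the reach: 45.57·exp(−kt) = 45.57·0.4662 = 21.25 mg/L.
At the second outfall, C = (8117·21.25 + 1330·200.0) / (8117 + 1330) = 46.41 mg/L.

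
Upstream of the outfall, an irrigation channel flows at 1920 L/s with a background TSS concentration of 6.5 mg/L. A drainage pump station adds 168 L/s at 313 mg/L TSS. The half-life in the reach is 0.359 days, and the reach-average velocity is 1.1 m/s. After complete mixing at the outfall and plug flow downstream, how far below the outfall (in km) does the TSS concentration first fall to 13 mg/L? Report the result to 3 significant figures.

Conservation of mass: C = (1920·6.500 + 168.0·313.0) / 2088 = 65060/2088 = 31.16 mg/L.
Half-life 0.359 d → k = ln 2 / 0.359 = 1.931 d⁻¹.
Set 31.16·exp(−k·t) = 13 → t = ln(31.16/13)/k = 39120 s = 10.87 h.
Distance = v·t = 1.1·39120 = 43030 m = 43.03 km.

43.0 km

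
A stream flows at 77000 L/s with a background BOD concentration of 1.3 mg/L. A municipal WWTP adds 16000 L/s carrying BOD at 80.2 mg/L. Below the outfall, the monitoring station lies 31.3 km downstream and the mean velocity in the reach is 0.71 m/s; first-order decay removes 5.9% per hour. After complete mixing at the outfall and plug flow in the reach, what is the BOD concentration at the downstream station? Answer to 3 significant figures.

Flow-weighted average: C = (77000·1.300 + 16000·80.20) / 93000 = 1383000/93000 = 14.87 mg/L.
Travel time t = 31.3·1000 / 0.71 = 44080 s = 12.25 h.
5.9%/h lost → k = −ln(1 − 0.059) = 0.06081 h⁻¹.
Applying C = C₀e^(−kt): 14.87 × 0.4749 = 7.064 mg/L.

7.06 mg/L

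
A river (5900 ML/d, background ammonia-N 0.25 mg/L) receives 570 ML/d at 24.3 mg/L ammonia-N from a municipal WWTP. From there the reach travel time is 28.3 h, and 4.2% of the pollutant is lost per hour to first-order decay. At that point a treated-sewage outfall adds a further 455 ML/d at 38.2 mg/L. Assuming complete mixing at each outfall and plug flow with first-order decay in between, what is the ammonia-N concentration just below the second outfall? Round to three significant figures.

3.17 mg/L

Mixed concentration C = ΣQC/ΣQ = (5900·0.2500 + 570.0·24.30) / 6470 = 15330/6470 = 2.369 mg/L; combined flow 6470 ML/d.
4.2%/h lost → k = −ln(1 − 0.042) = 0.04291 h⁻¹.
Applying C = C₀e^(−kt): 2.369 × 0.2969 = 0.7033 mg/L.
Second outfall: C = (6470·0.7033 + 455.0·38.20)/6925 = 3.167 mg/L.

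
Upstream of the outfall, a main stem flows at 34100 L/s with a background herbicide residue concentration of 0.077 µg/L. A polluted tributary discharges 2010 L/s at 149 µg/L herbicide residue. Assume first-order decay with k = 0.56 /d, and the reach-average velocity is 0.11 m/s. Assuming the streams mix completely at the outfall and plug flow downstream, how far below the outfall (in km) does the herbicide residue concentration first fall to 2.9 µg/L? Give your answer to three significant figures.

Mass balance: C = (34100·0.07700 + 2010·149.0) / 36110 = 302100/36110 = 8.367 µg/L.
Set 8.367·exp(−k·t) = 2.9 → t = ln(8.367/2.9)/k = 163500 s = 45.41 h.
Distance = v·t = 0.11·163500 = 17980 m = 17.98 km.

18.0 km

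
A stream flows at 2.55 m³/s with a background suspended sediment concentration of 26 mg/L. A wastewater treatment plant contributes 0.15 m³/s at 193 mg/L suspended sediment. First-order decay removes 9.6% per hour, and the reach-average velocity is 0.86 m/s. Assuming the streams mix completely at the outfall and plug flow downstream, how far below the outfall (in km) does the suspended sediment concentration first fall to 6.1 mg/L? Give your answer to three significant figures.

53.8 km

Mass balance: C = (2.550·26.00 + 0.1500·193.0) / 2.700 = 95.25/2.700 = 35.28 mg/L.
9.6%/h lost → k = −ln(1 − 0.096) = 0.1009 h⁻¹.
Set 35.28·exp(−k·t) = 6.1 → t = ln(35.28/6.1)/k = 62600 s = 17.39 h.
Distance = v·t = 0.86·62600 = 53840 m = 53.84 km.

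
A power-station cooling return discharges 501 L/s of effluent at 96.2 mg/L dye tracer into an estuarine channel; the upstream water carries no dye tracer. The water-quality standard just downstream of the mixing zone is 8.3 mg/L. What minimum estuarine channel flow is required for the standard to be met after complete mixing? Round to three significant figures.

Set C_mix = 8.3: (Q·0 + 501.0·96.20) / (Q + 501.0) = 8.3
→ Q = 501.0·(96.20 − 8.3)/(8.3 − 0) = 5306 L/s.

5310 L/s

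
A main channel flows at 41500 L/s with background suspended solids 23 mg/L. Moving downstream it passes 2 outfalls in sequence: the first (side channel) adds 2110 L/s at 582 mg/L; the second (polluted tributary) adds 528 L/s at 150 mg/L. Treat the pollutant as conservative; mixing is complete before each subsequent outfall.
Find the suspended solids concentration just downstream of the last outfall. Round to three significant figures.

Outfall 1: combined Q = 43610 L/s; C = (41500·23.00 + 2110·582.0)/43610 = 50.05 mg/L.
Outfall 2: combined Q = 44140 L/s; C = (43610·50.05 + 528.0·150.0)/44140 = 51.24 mg/L.

51.2 mg/L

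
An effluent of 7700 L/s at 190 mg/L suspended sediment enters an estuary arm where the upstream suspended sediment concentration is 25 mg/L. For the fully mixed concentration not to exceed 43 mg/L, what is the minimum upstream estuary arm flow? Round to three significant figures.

Set C_mix = 43: (Q·25.00 + 7700·190.0) / (Q + 7700) = 43
→ Q = 7700·(190.0 − 43)/(43 − 25.00) = 62880 L/s.

62900 L/s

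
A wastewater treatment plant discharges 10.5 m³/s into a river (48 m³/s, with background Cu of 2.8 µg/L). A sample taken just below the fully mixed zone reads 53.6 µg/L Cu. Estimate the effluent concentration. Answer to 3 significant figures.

Mass balance: 48.00·2.800 + 10.50·Cₑ = 58.50·53.60
→ Cₑ = (58.50·53.60 − 48.00·2.800) / 10.50 = 285.8 µg/L.

286 µg/L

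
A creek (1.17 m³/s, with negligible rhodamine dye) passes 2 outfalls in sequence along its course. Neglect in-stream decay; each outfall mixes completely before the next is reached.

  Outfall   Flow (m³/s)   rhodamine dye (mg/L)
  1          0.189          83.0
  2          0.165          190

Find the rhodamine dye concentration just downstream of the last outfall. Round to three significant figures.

30.9 mg/L

Outfall 1: combined Q = 1.359 m³/s; C = (1.170·0 + 0.1890·83.00)/1.359 = 11.54 mg/L.
Outfall 2: combined Q = 1.524 m³/s; C = (1.359·11.54 + 0.1650·190.0)/1.524 = 30.86 mg/L.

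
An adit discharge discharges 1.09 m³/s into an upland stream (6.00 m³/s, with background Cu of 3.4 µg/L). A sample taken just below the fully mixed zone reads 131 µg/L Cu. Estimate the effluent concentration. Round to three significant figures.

Mass balance: 6.000·3.400 + 1.090·Cₑ = 7.090·131.0
→ Cₑ = (7.090·131.0 − 6.000·3.400) / 1.090 = 833.4 µg/L.

833 µg/L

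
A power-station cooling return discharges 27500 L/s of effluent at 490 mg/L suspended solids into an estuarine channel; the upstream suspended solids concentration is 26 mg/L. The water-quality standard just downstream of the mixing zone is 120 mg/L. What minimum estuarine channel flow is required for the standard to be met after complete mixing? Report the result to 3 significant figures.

Set C_mix = 120: (Q·26.00 + 27500·490.0) / (Q + 27500) = 120
→ Q = 27500·(490.0 − 120)/(120 − 26.00) = 108200 L/s.

108000 L/s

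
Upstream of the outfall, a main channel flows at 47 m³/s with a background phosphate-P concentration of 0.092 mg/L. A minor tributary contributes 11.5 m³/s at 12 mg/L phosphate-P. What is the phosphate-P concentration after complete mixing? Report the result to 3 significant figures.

2.43 mg/L

Mass balance: C = (47.00·0.09200 + 11.50·12.00) / 58.50 = 142.3/58.50 = 2.433 mg/L.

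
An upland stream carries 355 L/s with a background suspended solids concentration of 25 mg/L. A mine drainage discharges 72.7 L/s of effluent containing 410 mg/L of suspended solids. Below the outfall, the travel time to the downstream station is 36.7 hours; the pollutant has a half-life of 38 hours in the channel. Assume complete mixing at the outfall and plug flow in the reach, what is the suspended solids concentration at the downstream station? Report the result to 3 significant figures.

46.3 mg/L

Mixed concentration C = ΣQC/ΣQ = (355.0·25.00 + 72.70·410.0) / 427.7 = 38680/427.7 = 90.44 mg/L.
Half-life 38 h → k = ln 2 / 38 = 0.01824 h⁻¹ = 0.4378 d⁻¹.
After decay, C = 90.44 × e^(−kt) = 90.44 × 0.5120 = 46.31 mg/L.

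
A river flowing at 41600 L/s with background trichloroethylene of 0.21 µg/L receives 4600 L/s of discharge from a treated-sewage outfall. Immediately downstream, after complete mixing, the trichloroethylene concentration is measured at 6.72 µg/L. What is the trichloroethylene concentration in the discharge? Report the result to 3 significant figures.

Mass balance: 41600·0.2100 + 4600·Cₑ = 46200·6.720
→ Cₑ = (46200·6.720 − 41600·0.2100) / 4600 = 65.59 µg/L.

65.6 µg/L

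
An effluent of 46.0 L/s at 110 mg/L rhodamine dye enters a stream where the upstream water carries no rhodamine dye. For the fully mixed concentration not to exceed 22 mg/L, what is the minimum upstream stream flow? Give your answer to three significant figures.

184 L/s

Set C_mix = 22: (Q·0 + 46.00·110.0) / (Q + 46.00) = 22
→ Q = 46.00·(110.0 − 22)/(22 − 0) = 184.0 L/s.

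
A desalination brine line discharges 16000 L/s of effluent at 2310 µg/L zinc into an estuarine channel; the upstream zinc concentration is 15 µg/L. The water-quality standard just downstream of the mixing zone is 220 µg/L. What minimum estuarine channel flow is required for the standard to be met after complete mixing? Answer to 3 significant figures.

Set C_mix = 220: (Q·15.00 + 16000·2310) / (Q + 16000) = 220
→ Q = 16000·(2310 − 220)/(220 − 15.00) = 163100 L/s.

163000 L/s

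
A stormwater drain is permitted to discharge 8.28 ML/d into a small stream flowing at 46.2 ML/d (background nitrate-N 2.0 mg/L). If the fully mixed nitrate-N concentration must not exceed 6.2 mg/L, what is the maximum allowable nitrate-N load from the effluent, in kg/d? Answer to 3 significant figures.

245 kg/d

Mass balance at the limit: 46.20·2.000 + 8.280·Cₑ = 54.48·6.2 → Cₑ = 29.63 mg/L.
8.280 ML/d = 0.09583 m³/s. Load = 0.09583 m³/s × 29.63 g/m³ × 86 400 s/d = 245.4 kg/d.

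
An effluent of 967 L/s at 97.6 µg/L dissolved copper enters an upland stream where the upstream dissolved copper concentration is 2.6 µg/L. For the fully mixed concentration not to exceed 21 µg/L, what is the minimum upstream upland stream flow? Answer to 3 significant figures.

4030 L/s

Set C_mix = 21: (Q·2.600 + 967.0·97.60) / (Q + 967.0) = 21
→ Q = 967.0·(97.60 − 21)/(21 − 2.600) = 4026 L/s.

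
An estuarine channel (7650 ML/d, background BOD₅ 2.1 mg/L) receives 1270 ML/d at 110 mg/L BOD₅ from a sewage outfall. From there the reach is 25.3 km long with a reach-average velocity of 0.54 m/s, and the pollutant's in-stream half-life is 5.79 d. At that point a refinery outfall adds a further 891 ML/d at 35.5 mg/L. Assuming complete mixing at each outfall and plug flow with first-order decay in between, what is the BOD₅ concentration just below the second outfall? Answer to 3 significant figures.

Mass balance: C = (7650·2.100 + 1270·110.0) / 8920 = 155800/8920 = 17.46 mg/L; combined flow 8920 ML/d.
Travel time t = 25.3·1000 / 0.54 = 46850 s = 13.01 h.
Half-life 5.79 d → k = ln 2 / 5.79 = 0.1197 d⁻¹.
Applying C = C₀e^(−kt): 17.46 × 0.9371 = 16.36 mg/L.
Second outfall: C = (8920·16.36 + 891.0·35.50)/9811 = 18.10 mg/L.

18.1 mg/L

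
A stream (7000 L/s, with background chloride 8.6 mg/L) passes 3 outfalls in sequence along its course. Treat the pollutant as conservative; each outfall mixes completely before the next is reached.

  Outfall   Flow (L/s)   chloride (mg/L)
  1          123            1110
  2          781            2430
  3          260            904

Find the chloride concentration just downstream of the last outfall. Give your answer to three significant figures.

Below outfall 1: Q → 7123 L/s, C = (7000·8.600 + 123.0·1110)/7123 = 27.62 mg/L.
Below outfall 2: Q → 7904 L/s, C = (7123·27.62 + 781.0·2430)/7904 = 265.0 mg/L.
Below outfall 3: Q → 8164 L/s, C = (7904·265.0 + 260.0·904.0)/8164 = 285.4 mg/L.

285 mg/L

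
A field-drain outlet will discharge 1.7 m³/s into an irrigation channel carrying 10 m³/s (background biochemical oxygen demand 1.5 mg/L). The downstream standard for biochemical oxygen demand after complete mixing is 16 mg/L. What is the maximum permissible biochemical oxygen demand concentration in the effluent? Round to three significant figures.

101 mg/L

At the limit, (Qr·Cr + Qe·Cₑ)/(Qr + Qe) = 16:
Cₑ = (11.70·16 − 10.00·1.500) / 1.700 = 101.3 mg/L.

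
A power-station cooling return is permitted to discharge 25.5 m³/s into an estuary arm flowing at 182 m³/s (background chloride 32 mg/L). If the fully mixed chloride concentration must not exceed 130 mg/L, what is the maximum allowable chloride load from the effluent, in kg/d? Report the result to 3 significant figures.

Mass balance at the limit: 182.0·32.00 + 25.50·Cₑ = 207.5·130 → Cₑ = 829.5 mg/L.
Load = 25.50 m³/s × 829.5 g/m³ × 86 400 s/d = 1827000 kg/d.

1830000 kg/d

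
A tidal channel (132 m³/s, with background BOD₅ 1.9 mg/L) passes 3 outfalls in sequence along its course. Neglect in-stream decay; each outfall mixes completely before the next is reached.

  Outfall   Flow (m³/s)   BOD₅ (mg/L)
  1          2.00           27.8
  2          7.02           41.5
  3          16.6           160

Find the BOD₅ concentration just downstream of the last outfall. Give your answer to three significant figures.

20.6 mg/L

After outfall 1: Q = 132.0 + 2.000 = 134.0 m³/s; C = (132.0·1.900 + 2.000·27.80)/134.0 = 2.287 mg/L.
After outfall 2: Q = 134.0 + 7.020 = 141.0 m³/s; C = (134.0·2.287 + 7.020·41.50)/141.0 = 4.239 mg/L.
After outfall 3: Q = 141.0 + 16.60 = 157.6 m³/s; C = (141.0·4.239 + 16.60·160.0)/157.6 = 20.64 mg/L.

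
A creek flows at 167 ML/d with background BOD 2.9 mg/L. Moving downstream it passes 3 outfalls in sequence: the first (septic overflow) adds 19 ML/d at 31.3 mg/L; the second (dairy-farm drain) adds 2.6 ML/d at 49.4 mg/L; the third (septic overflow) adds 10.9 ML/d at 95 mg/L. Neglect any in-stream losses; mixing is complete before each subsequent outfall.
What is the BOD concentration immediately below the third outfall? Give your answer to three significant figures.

11.2 mg/L

Outfall 1: combined Q = 186.0 ML/d; C = (167.0·2.900 + 19.00·31.30)/186.0 = 5.801 mg/L.
Outfall 2: combined Q = 188.6 ML/d; C = (186.0·5.801 + 2.600·49.40)/188.6 = 6.402 mg/L.
Outfall 3: combined Q = 199.5 ML/d; C = (188.6·6.402 + 10.90·95.00)/199.5 = 11.24 mg/L.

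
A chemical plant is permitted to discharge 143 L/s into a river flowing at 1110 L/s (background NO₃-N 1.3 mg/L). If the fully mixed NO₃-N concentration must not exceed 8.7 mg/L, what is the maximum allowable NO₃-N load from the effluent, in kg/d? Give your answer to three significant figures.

817 kg/d

Mass balance at the limit: 1110·1.300 + 143.0·Cₑ = 1253·8.7 → Cₑ = 66.14 mg/L.
143.0 L/s = 0.1430 m³/s. Load = 0.1430 m³/s × 66.14 g/m³ × 86 400 s/d = 817.2 kg/d.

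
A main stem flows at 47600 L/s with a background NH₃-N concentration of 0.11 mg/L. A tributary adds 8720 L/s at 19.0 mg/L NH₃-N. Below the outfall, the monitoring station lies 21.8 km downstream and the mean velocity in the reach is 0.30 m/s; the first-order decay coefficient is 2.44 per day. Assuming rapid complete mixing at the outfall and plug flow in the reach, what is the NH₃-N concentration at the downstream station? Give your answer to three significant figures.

Mixed concentration C = ΣQC/ΣQ = (47600·0.1100 + 8720·19.00) / 56320 = 170900/56320 = 3.035 mg/L.
Travel time t = 21.8·1000 / 0.30 = 72670 s = 20.19 h.
First-order decay: C = 3.035·exp(−k·t) = 3.035·0.1285 = 0.3898 mg/L.

0.390 mg/L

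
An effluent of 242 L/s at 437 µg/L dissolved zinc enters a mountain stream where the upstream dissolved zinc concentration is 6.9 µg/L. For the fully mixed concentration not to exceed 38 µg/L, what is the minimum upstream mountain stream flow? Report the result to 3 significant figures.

3100 L/s

Set C_mix = 38: (Q·6.900 + 242.0·437.0) / (Q + 242.0) = 38
→ Q = 242.0·(437.0 − 38)/(38 − 6.900) = 3105 L/s.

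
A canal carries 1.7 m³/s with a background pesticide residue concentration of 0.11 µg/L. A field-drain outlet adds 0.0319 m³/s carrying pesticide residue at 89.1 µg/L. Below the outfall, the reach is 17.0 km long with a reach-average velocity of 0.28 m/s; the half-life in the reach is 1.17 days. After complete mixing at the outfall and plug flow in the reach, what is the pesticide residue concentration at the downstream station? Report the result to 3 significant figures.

Conservation of mass: C = (1.700·0.1100 + 0.03190·89.10) / 1.732 = 3.029/1.732 = 1.749 µg/L.
Travel time t = 17.0·1000 / 0.28 = 60710 s = 16.87 h.
Half-life 1.17 d → k = ln 2 / 1.17 = 0.5924 d⁻¹.
First-order decay: C = 1.749·exp(−k·t) = 1.749·0.6595 = 1.153 µg/L.

1.15 µg/L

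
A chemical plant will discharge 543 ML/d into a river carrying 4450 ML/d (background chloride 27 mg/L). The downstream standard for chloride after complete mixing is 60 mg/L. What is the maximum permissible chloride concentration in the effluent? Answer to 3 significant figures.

330 mg/L

At the limit, (Qr·Cr + Qe·Cₑ)/(Qr + Qe) = 60:
Cₑ = (4993·60 − 4450·27.00) / 543.0 = 330.4 mg/L.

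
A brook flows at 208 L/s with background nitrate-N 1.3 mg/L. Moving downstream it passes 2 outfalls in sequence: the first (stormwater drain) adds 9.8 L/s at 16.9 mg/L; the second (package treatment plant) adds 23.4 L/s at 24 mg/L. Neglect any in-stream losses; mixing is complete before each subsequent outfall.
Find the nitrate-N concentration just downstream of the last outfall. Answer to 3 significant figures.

4.14 mg/L

After outfall 1: Q = 208.0 + 9.800 = 217.8 L/s; C = (208.0·1.300 + 9.800·16.90)/217.8 = 2.002 mg/L.
After outfall 2: Q = 217.8 + 23.40 = 241.2 L/s; C = (217.8·2.002 + 23.40·24.00)/241.2 = 4.136 mg/L.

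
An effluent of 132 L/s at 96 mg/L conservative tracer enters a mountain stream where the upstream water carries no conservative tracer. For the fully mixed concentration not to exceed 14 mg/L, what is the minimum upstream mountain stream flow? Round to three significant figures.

773 L/s

Set C_mix = 14: (Q·0 + 132.0·96.00) / (Q + 132.0) = 14
→ Q = 132.0·(96.00 − 14)/(14 − 0) = 773.1 L/s.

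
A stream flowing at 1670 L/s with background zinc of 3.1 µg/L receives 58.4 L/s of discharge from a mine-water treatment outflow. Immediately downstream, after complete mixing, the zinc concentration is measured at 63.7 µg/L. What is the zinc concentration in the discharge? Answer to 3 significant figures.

1800 µg/L

Mass balance: 1670·3.100 + 58.40·Cₑ = 1728·63.70
→ Cₑ = (1728·63.70 − 1670·3.100) / 58.40 = 1797 µg/L.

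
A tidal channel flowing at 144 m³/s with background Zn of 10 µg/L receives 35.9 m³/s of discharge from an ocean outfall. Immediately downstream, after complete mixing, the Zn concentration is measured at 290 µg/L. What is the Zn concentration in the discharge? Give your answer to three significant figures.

1410 µg/L

Mass balance: 144.0·10.00 + 35.90·Cₑ = 179.9·290.0
→ Cₑ = (179.9·290.0 − 144.0·10.00) / 35.90 = 1413 µg/L.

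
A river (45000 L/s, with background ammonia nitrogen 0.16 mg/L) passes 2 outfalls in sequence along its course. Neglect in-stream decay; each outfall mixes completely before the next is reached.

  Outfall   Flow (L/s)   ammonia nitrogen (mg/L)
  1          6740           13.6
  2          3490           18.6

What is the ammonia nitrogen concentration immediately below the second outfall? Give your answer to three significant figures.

2.97 mg/L

Below outfall 1: Q → 51740 L/s, C = (45000·0.1600 + 6740·13.60)/51740 = 1.911 mg/L.
Below outfall 2: Q → 55230 L/s, C = (51740·1.911 + 3490·18.60)/55230 = 2.965 mg/L.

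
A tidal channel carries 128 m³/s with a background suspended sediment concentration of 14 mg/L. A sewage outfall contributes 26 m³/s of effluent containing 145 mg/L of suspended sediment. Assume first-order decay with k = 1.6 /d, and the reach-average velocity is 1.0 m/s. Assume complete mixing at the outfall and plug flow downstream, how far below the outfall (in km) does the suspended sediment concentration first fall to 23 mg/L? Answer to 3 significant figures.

Conservation of mass: C = (128.0·14.00 + 26.00·145.0) / 154.0 = 5562/154.0 = 36.12 mg/L.
Set 36.12·exp(−k·t) = 23 → t = ln(36.12/23)/k = 24370 s = 6.769 h.
Distance = v·t = 1.0·24370 = 24370 m = 24.37 km.

24.4 km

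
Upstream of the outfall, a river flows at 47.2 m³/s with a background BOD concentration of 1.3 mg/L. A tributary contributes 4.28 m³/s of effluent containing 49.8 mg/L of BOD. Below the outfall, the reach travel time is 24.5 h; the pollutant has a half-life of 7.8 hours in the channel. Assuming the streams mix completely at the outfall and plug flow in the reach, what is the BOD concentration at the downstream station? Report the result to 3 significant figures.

Mixed concentration C = ΣQC/ΣQ = (47.20·1.300 + 4.280·49.80) / 51.48 = 274.5/51.48 = 5.332 mg/L.
Half-life 7.8 h → k = ln 2 / 7.8 = 0.08887 h⁻¹ = 2.133 d⁻¹.
After decay, C = 5.332 × e^(−kt) = 5.332 × 0.1134 = 0.6045 mg/L.

0.604 mg/L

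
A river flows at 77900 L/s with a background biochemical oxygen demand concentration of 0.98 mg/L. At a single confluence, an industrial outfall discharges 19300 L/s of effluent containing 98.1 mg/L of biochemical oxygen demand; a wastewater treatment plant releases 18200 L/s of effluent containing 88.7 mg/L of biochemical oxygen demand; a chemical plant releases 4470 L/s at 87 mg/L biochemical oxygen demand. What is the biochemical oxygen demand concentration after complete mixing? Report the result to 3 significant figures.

33.1 mg/L

Conservation of mass: C = (77900·0.9800 + 19300·98.10 + 18200·88.70 + 4470·87.00) / 119900 = 3973000/119900 = 33.14 mg/L.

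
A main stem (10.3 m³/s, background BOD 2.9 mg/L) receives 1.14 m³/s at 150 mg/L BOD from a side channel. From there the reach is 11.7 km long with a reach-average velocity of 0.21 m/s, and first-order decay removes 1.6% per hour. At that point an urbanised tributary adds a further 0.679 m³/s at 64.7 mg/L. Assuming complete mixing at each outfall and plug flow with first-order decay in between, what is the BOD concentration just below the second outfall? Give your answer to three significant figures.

Flow-weighted average: C = (10.30·2.900 + 1.140·150.0) / 11.44 = 200.9/11.44 = 17.56 mg/L; combined flow 11.44 m³/s.
Travel time t = 11.7·1000 / 0.21 = 55710 s = 15.48 h.
1.6%/h lost → k = −ln(1 − 0.016) = 0.01613 h⁻¹.
Applying C = C₀e^(−kt): 17.56 × 0.7791 = 13.68 mg/L.
Second outfall: C = (11.44·13.68 + 0.6790·64.70)/12.12 = 16.54 mg/L.

16.5 mg/L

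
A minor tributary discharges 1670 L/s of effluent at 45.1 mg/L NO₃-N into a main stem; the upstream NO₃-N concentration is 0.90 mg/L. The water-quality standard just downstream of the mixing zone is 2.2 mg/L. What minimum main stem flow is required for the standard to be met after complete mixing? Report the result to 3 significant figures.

Set C_mix = 2.2: (Q·0.9000 + 1670·45.10) / (Q + 1670) = 2.2
→ Q = 1670·(45.10 − 2.2)/(2.2 − 0.9000) = 55110 L/s.

55100 L/s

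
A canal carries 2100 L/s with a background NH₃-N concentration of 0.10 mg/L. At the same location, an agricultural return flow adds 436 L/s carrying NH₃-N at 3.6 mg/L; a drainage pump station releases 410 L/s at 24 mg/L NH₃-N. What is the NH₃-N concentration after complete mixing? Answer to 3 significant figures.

3.94 mg/L

After mixing, C = (2100·0.1000 + 436.0·3.600 + 410.0·24.00) / 2946 = 11620/2946 = 3.944 mg/L.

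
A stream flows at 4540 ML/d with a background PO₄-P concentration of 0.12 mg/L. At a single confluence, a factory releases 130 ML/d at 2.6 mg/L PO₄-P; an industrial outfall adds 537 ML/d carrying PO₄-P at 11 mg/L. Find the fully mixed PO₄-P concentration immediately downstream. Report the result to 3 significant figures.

1.30 mg/L

Conservation of mass: C = (4540·0.1200 + 130.0·2.600 + 537.0·11.00) / 5207 = 6790/5207 = 1.304 mg/L.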